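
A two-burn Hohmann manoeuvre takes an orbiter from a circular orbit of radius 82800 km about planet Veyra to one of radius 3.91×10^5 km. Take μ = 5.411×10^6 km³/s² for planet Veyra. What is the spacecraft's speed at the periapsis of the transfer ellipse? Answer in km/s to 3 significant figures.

v = 10.4 km/s

Transfer-ellipse semi-major axis a_t = (r₁ + r₂)/2 = (82800 + 3.910×10^5)/2 = 2.369×10^5 km.
At periapsis, r = 82800 km.
Vis-viva: v = √[μ(2/r − 1/a_t)] = √[5.411×10^6 × (2/82800 − 1/2.369×10^5)] = 10.39 km/s.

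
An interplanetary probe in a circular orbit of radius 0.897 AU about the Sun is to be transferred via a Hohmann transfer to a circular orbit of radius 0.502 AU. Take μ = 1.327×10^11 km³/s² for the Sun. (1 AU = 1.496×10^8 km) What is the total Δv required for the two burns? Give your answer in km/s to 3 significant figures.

In km: r₁ = 0.897 × 1.496×10^8 = 1.341912×10^8 km; r₂ = 0.502 × 1.496×10^8 = 7.50992×10^7 km.
Transfer-ellipse semi-major axis a_t = (r₁ + r₂)/2 = (1.341912×10^8 + 7.50992×10^7)/2 = 1.046452×10^8 km.
At r₁ the circular-orbit speed is v₁ = √(μ/r₁) = 31.447 km/s.
Transfer-orbit speed at r₁ (vis-viva): v_a = √[μ(2/r₁ − 1/a_t)] = 26.640 km/s.
First burn Δv₁ = |v_a − v₁| = 4.807 km/s.
Circular speed at r₂: v₂ = √(μ/r₂) = 42.0357 km/s.
Transfer-orbit speed at r₂: v_p = √[μ(2/r₂ − 1/a_t)] = 47.6014 km/s.
Second burn Δv₂ = |v₂ − v_p| = 5.566 km/s.
Total Δv = Δv₁ + Δv₂ = 10.37 km/s.

Δv = 10.4 km/s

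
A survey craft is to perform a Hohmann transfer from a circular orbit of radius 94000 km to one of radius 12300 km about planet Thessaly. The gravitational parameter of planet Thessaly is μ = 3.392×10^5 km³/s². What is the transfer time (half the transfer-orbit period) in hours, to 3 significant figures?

Transfer-ellipse semi-major axis a_t = (r₁ + r₂)/2 = (94000 + 12300)/2 = 53150 km.
Transfer time t = π√(a_t³/μ) = π√((53150)³ / 3.392×10^5) = 66100 s.
Converting: 66100 s ÷ 3600 s/hour = 18.4 hours.

t = 18.4 hours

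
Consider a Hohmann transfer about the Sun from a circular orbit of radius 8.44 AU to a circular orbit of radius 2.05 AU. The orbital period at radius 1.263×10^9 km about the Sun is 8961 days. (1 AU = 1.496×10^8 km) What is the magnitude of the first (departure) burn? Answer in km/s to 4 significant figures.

From Kepler's third law T² = 4π²r³/μ at r = 1.263×10^9 km, T = 8961 days = 8961 × 86400 s = 7.742304×10^8 s: μ = 4π²r³/T² = 1.32687×10^11 km³/s².
In km: r₁ = 8.44 × 1.496×10^8 = 1.262624×10^9 km; r₂ = 2.05 × 1.496×10^8 = 3.0668×10^8 km.
The Hohmann ellipse has a_t = (r₁ + r₂)/2 = 7.84652×10^8 km.
On the circular orbit at r = 1.262624×10^9 km, v_c = √(μ/r) = 10.251 km/s.
Vis-viva on the transfer ellipse at r = 1.262624×10^9 km gives v_t = √[μ(2/r − 1/a_t)] = 6.4089 km/s.
Δv₁ = |v_t − v_c| = |6.4089 − 10.251| = 3.842 km/s.

Δv₁ = 3.842 km/s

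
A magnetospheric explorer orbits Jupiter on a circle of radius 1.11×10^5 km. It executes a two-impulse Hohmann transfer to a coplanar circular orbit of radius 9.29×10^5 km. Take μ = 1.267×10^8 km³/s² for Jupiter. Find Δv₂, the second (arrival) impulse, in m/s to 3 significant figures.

Transfer-ellipse semi-major axis a_t = (r₁ + r₂)/2 = (1.110×10^5 + 9.290×10^5)/2 = 5.200×10^5 km.
Circular speed at r = 9.290×10^5 km: v_c = √(μ/r) = 11.6783 km/s.
Vis-viva on the transfer ellipse at r = 9.290×10^5 km gives v_t = √[μ(2/r − 1/a_t)] = 5.39561 km/s.
Δv₂ = |v_t − v_c| = |5.39561 − 11.6783| = 6.283 km/s.

Δv₂ = 6280 m/s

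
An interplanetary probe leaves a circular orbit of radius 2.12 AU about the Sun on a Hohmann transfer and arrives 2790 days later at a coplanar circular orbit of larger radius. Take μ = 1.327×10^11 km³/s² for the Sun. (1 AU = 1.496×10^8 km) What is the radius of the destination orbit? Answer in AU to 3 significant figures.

r₂ = 10.2 AU

In km: r₁ = 2.12 × 1.496×10^8 = 3.17152×10^8 km.
Transfer time t = 2790 days = 2.41056×10^8 s, and t = π√(a_t³/μ).
So a_t = (μ t²/π²)^(1/3) = (1.327×10^11 × (2.41056×10^8)² / π²)^(1/3) = 9.2102×10^8 km.
Since a_t = (r₁ + r₂)/2, r₂ = 2a_t − r₁ = 2×9.2102×10^8 − 3.17152×10^8 = 1.524888×10^9 km.
In AU: r₂ = 1.524888×10^9 / 1.496×10^8 = 10.2 AU.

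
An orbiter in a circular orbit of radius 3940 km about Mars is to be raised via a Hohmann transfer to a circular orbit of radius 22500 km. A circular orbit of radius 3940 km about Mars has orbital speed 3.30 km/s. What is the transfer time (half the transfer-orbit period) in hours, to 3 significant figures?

From the circular-orbit relation v² = μ/r at r = 3940 km: μ = v²r = (3.30)² × 3940 = 42906.6 km³/s².
The Hohmann ellipse has a_t = (r₁ + r₂)/2 = 13220 km.
Transfer time t = π√(a_t³/μ) = π√((13220)³ / 42906.6) = 23050 s.
Converting: 23050 s ÷ 3600 s/hour = 6.40 hours.

t = 6.40 hours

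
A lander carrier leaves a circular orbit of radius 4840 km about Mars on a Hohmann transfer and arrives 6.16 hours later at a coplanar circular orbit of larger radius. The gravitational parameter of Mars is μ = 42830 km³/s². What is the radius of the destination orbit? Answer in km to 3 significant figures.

Transfer time t = 6.16 hours = 22176 s, and t = π√(a_t³/μ).
So a_t = (μ t²/π²)^(1/3) = (42830 × (22176)² / π²)^(1/3) = 12875 km.
Since a_t = (r₁ + r₂)/2, r₂ = 2a_t − r₁ = 2×12875 − 4840 = 20910 km.

r₂ = 20900 km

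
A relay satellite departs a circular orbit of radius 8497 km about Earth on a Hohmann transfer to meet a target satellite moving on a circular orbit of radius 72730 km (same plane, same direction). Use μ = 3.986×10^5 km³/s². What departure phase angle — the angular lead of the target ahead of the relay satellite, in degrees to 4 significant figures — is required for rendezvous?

Transfer-ellipse semi-major axis a_t = (r₁ + r₂)/2 = (8497 + 72730)/2 = 40613.5 km.
Transfer time t = π√(a_t³/μ) = 40730 s.
The target's mean motion on its circular orbit is ω₂ = √(μ/r₂³) = 3.219×10^-5 rad/s.
Angle swept by the target during transfer: ω₂·t = 1.311 rad = 75.11°.
Arrival is 180° from departure on the ellipse, so φ = 180° − 75.11° = 104.9°.

φ = 104.9°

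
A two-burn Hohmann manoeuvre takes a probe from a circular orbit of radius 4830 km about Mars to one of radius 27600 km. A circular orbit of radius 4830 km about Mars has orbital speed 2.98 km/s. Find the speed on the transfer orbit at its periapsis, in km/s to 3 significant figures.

From the circular-orbit relation v² = μ/r at r = 4830 km: μ = v²r = (2.98)² × 4830 = 42892.3 km³/s².
Transfer-ellipse semi-major axis a_t = (r₁ + r₂)/2 = (4830 + 27600)/2 = 16215 km.
At periapsis, r = 4830 km.
From the vis-viva equation, v = √[μ(2/r − 1/a_t)] = 3.888 km/s.

v = 3.89 km/s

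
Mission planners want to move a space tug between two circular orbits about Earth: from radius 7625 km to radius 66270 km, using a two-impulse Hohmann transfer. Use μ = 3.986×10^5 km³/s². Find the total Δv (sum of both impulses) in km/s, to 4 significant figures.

Δv = 3.791 km/s

Transfer-ellipse semi-major axis a_t = (r₁ + r₂)/2 = (7625 + 66270)/2 = 36947.5 km.
At r₁ the circular-orbit speed is v₁ = √(μ/r₁) = 7.230 km/s.
On the transfer ellipse at r₁, vis-viva equation gives v_p = √[μ(2/r₁ − 1/a_t)] = 9.683 km/s.
First burn Δv₁ = |v_p − v₁| = 2.453 km/s.
Circular speed at r₂: v₂ = √(μ/r₂) = 2.4525 km/s.
Transfer-orbit speed at r₂: v_a = √[μ(2/r₂ − 1/a_t)] = 1.1141 km/s.
Second burn Δv₂ = |v₂ − v_a| = 1.338 km/s.
Total Δv = Δv₁ + Δv₂ = 3.791 km/s.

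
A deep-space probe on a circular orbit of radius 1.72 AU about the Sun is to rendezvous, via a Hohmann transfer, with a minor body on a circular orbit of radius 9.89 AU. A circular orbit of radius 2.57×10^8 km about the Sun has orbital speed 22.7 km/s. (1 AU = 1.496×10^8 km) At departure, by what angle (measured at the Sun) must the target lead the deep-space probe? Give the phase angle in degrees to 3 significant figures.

φ = 99.1°

From the circular-orbit relation v² = μ/r at r = 2.57×10^8 km: μ = v²r = (22.7)² × 2.57×10^8 = 1.32430×10^11 km³/s².
In km: r₁ = 1.72 × 1.496×10^8 = 2.57312×10^8 km; r₂ = 9.89 × 1.496×10^8 = 1.479544×10^9 km.
The Hohmann ellipse has a_t = (r₁ + r₂)/2 = 8.68428×10^8 km.
Transfer time t = π√(a_t³/μ) = 2.2093×10^8 s.
Target angular speed ω₂ = √(μ/r₂³) = 6.3944×10^-9 rad/s.
Angle swept by the target during transfer: ω₂·t = 1.4127 rad = 80.94°.
Arrival is 180° from departure on the ellipse, so φ = 180° − 80.94° = 99.1°.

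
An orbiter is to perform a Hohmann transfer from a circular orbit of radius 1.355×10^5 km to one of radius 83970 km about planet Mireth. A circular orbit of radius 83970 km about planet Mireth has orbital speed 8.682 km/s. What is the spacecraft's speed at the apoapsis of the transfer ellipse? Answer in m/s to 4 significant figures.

From the circular-orbit relation v² = μ/r at r = 83970 km: μ = v²r = (8.682)² × 83970 = 6.32942×10^6 km³/s².
Semi-major axis of the transfer orbit: a_t = (1.355×10^5 + 83970)/2 = 1.09735×10^5 km.
At apoapsis, r = 1.355×10^5 km.
Vis-viva: v = √[μ(2/r − 1/a_t)] = √[6.32942×10^6 × (2/1.355×10^5 − 1/1.09735×10^5)] = 5.979 km/s.

v = 5979 m/s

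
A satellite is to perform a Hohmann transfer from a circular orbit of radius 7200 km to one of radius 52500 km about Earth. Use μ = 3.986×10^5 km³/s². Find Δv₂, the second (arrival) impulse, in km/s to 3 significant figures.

Δv₂ = 1.40 km/s

Semi-major axis of the transfer orbit: a_t = (7200 + 52500)/2 = 29850 km.
Circular speed at r = 52500 km: v_c = √(μ/r) = 2.755 km/s.
Transfer-orbit speed at the same r (vis-viva, a = a_t): v_t = √[μ(2/r − 1/a_t)] = 1.353 km/s.
Δv₂ = |v_t − v_c| = |1.353 − 2.755| = 1.402 km/s.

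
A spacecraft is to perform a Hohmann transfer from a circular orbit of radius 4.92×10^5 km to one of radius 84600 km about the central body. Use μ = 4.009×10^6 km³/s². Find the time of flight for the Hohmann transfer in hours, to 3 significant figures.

t = 67.5 hours

Semi-major axis of the transfer orbit: a_t = (4.920×10^5 + 84600)/2 = 2.883×10^5 km.
Transfer time t = π√(a_t³/μ) = π√((2.883×10^5)³ / 4.009×10^6) = 2.429×10^5 s.
Converting: 2.429×10^5 s ÷ 3600 s/hour = 67.5 hours.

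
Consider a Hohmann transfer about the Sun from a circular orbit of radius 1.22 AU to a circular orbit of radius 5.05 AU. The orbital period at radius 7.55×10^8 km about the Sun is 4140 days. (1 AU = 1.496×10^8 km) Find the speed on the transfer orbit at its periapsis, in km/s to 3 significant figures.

v = 34.2 km/s

From Kepler's third law T² = 4π²r³/μ at r = 7.55×10^8 km, T = 4140 days = 4140 × 86400 s = 3.57696×10^8 s: μ = 4π²r³/T² = 1.32792×10^11 km³/s².
In km: r₁ = 1.22 × 1.496×10^8 = 1.82512×10^8 km; r₂ = 5.05 × 1.496×10^8 = 7.5548×10^8 km.
The Hohmann ellipse has a_t = (r₁ + r₂)/2 = 4.68996×10^8 km.
At periapsis, r = 1.82512×10^8 km.
From the vis-viva equation, v = √[μ(2/r − 1/a_t)] = 34.23 km/s.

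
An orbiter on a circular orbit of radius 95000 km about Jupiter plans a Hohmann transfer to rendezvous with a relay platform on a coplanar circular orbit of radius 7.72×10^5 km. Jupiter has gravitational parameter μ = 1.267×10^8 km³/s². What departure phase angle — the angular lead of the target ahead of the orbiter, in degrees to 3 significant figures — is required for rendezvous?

The Hohmann ellipse has a_t = (r₁ + r₂)/2 = 4.335×10^5 km.
Transfer time t = π√(a_t³/μ) = 79661 s.
The target's mean motion on its circular orbit is ω₂ = √(μ/r₂³) = 1.6594×10^-5 rad/s.
Angle swept by the target during transfer: ω₂·t = 1.3219 rad = 75.74°.
The orbiter traverses 180° on the transfer ellipse, so the target must lead by 180° − 75.74° = 104°.

φ = 104°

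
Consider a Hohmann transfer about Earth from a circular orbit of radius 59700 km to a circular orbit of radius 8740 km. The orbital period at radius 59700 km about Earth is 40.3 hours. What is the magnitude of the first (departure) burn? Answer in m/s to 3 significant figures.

From Kepler's third law T² = 4π²r³/μ at r = 59700 km, T = 40.3 hours = 40.3 × 3600 s = 1.4508×10^5 s: μ = 4π²r³/T² = 3.99087×10^5 km³/s².
Transfer-ellipse semi-major axis a_t = (r₁ + r₂)/2 = (59700 + 8740)/2 = 34220 km.
Circular speed at r = 59700 km: v_c = √(μ/r) = 2.586 km/s.
Vis-viva on the transfer ellipse at r = 59700 km gives v_t = √[μ(2/r − 1/a_t)] = 1.307 km/s.
Δv₁ = |v_t − v_c| = |1.307 − 2.586| = 1.279 km/s.

Δv₁ = 1280 m/s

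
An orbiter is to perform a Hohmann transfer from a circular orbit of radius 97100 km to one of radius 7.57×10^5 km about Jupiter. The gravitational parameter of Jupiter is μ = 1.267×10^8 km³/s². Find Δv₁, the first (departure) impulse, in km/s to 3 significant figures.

Semi-major axis of the transfer orbit: a_t = (97100 + 7.570×10^5)/2 = 4.2705×10^5 km.
Circular speed at r = 97100 km: v_c = √(μ/r) = 36.12 km/s.
Vis-viva on the transfer ellipse at r = 97100 km gives v_t = √[μ(2/r − 1/a_t)] = 48.09 km/s.
Δv₁ = |v_t − v_c| = |48.09 − 36.12| = 11.97 km/s.

Δv₁ = 12.0 km/s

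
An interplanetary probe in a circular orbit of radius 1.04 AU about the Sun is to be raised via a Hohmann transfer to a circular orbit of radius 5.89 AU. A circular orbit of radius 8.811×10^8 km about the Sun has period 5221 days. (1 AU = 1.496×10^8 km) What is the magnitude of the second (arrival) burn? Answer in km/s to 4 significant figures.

From Kepler's third law T² = 4π²r³/μ at r = 8.811×10^8 km, T = 5221 days = 5221 × 86400 s = 4.510944×10^8 s: μ = 4π²r³/T² = 1.32709×10^11 km³/s².
In km: r₁ = 1.04 × 1.496×10^8 = 1.55584×10^8 km; r₂ = 5.89 × 1.496×10^8 = 8.81144×10^8 km.
Transfer-ellipse semi-major axis a_t = (r₁ + r₂)/2 = (1.55584×10^8 + 8.81144×10^8)/2 = 5.18364×10^8 km.
On the circular orbit at r = 8.81144×10^8 km, v_c = √(μ/r) = 12.272 km/s.
Vis-viva on the transfer ellipse at r = 8.81144×10^8 km gives v_t = √[μ(2/r − 1/a_t)] = 6.7234 km/s.
Δv₂ = |v_t − v_c| = |6.7234 − 12.272| = 5.549 km/s.

Δv₂ = 5.549 km/s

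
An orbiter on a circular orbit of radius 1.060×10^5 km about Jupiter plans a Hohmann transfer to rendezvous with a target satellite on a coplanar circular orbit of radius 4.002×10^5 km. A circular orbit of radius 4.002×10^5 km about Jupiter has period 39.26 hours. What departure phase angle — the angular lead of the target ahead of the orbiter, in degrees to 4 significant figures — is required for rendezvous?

φ = 89.47°

From Kepler's third law T² = 4π²r³/μ at r = 4.002×10^5 km, T = 39.26 hours = 39.26 × 3600 s = 1.41336×10^5 s: μ = 4π²r³/T² = 1.26673×10^8 km³/s².
The Hohmann ellipse has a_t = (r₁ + r₂)/2 = 2.531×10^5 km.
The half-period of the transfer ellipse is t = π√(a_t³/μ) = 35540 s.
The target's mean motion on its circular orbit is ω₂ = √(μ/r₂³) = 4.446×10^-5 rad/s.
Angle swept by the target during transfer: ω₂·t = 1.580 rad = 90.53°.
Arrival is 180° from departure on the ellipse, so φ = 180° − 90.53° = 89.47°.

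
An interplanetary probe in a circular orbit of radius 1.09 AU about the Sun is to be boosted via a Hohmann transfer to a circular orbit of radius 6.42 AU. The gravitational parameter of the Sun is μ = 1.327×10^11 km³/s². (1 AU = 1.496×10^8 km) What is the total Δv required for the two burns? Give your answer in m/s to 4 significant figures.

Δv = 14200 m/s

In km: r₁ = 1.09 × 1.496×10^8 = 1.63064×10^8 km; r₂ = 6.42 × 1.496×10^8 = 9.60432×10^8 km.
Semi-major axis of the transfer orbit: a_t = (1.63064×10^8 + 9.60432×10^8)/2 = 5.61748×10^8 km.
At r₁ the circular-orbit speed is v₁ = √(μ/r₁) = 28.527021 km/s.
On the transfer ellipse at r₁, v² = μ(2/r − 1/a) gives v_p = √[μ(2/r₁ − 1/a_t)] = 37.300870 km/s.
First burn Δv₁ = |v_p − v₁| = 8.7738 km/s.
Circular speed at r₂: v₂ = √(μ/r₂) = 11.7544 km/s.
Transfer-orbit speed at r₂: v_a = √[μ(2/r₂ − 1/a_t)] = 6.33301 km/s.
Second burn Δv₂ = |v₂ − v_a| = 5.4214 km/s.
Total Δv = Δv₁ + Δv₂ = 14.20 km/s.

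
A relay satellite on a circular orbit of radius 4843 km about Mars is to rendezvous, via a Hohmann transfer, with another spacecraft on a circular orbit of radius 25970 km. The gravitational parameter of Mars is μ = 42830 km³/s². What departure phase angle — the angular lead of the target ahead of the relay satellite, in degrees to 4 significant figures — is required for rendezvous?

Transfer-ellipse semi-major axis a_t = (r₁ + r₂)/2 = (4843 + 25970)/2 = 15406.5 km.
The half-period of the transfer ellipse is t = π√(a_t³/μ) = 29030 s.
The target's mean motion on its circular orbit is ω₂ = √(μ/r₂³) = 4.945×10^-5 rad/s.
Angle swept by the target during transfer: ω₂·t = 1.4355 rad = 82.25°.
The relay satellite traverses 180° on the transfer ellipse, so the target must lead by 180° − 82.25° = 97.75°.

φ = 97.75°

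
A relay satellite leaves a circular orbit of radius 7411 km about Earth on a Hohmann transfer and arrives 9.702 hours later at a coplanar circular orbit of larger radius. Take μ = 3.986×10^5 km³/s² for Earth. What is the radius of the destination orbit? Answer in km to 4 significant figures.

r₂ = 65910 km

Transfer time t = 9.702 hours = 34927.2 s, and t = π√(a_t³/μ).
So a_t = (μ t²/π²)^(1/3) = (3.986×10^5 × (34927.2)² / π²)^(1/3) = 36660 km.
Since a_t = (r₁ + r₂)/2, r₂ = 2a_t − r₁ = 2×36660 − 7411 = 65909 km.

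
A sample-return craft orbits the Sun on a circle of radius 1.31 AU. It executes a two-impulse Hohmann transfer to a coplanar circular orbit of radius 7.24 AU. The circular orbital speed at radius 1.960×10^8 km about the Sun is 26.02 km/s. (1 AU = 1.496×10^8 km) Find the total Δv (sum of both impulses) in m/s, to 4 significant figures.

From the circular-orbit relation v² = μ/r at r = 1.960×10^8 km: μ = v²r = (26.02)² × 1.960×10^8 = 1.32700×10^11 km³/s².
In km: r₁ = 1.31 × 1.496×10^8 = 1.95976×10^8 km; r₂ = 7.24 × 1.496×10^8 = 1.083104×10^9 km.
The Hohmann ellipse has a_t = (r₁ + r₂)/2 = 6.3954×10^8 km.
At r₁ the circular-orbit speed is v₁ = √(μ/r₁) = 26.022 km/s.
Transfer-orbit speed at r₁ (v² = μ(2/r − 1/a)): v_p = √[μ(2/r₁ − 1/a_t)] = 33.864 km/s.
First burn Δv₁ = |v_p − v₁| = 7.842 km/s.
Circular speed at r₂: v₂ = √(μ/r₂) = 11.069 km/s.
Transfer-orbit speed at r₂: v_a = √[μ(2/r₂ − 1/a_t)] = 6.1273 km/s.
Second burn Δv₂ = |v₂ − v_a| = 4.942 km/s.
Δv = Δv₁ + Δv₂ = 7.842 + 4.942 = 12.78 km/s.

Δv = 12780 m/s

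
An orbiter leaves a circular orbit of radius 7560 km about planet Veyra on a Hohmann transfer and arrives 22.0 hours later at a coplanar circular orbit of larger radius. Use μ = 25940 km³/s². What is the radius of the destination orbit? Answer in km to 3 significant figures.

Transfer time t = 22.0 hours = 79200 s, and t = π√(a_t³/μ).
So a_t = (μ t²/π²)^(1/3) = (25940 × (79200)² / π²)^(1/3) = 25451 km.
Since a_t = (r₁ + r₂)/2, r₂ = 2a_t − r₁ = 2×25451 − 7560 = 43342 km.

r₂ = 43300 km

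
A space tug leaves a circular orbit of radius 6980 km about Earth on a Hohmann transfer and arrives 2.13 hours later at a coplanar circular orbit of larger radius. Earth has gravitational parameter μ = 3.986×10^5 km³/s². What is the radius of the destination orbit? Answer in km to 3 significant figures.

Transfer time t = 2.13 hours = 7668 s, and t = π√(a_t³/μ).
So a_t = (μ t²/π²)^(1/3) = (3.986×10^5 × (7668)² / π²)^(1/3) = 13341 km.
Since a_t = (r₁ + r₂)/2, r₂ = 2a_t − r₁ = 2×13341 − 6980 = 19702 km.

r₂ = 19700 km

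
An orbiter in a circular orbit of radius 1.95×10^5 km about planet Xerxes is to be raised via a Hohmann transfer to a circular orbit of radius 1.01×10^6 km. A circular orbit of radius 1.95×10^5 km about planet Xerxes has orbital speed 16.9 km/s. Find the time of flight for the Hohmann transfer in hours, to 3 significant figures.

From the circular-orbit relation v² = μ/r at r = 1.95×10^5 km: μ = v²r = (16.9)² × 1.95×10^5 = 5.56939×10^7 km³/s².
Semi-major axis of the transfer orbit: a_t = (1.950×10^5 + 1.010×10^6)/2 = 6.025×10^5 km.
Half the transfer-orbit period gives t = π√(a_t³/μ) = 1.969×10^5 s.
Converting: 1.969×10^5 s ÷ 3600 s/hour = 54.7 hours.

t = 54.7 hours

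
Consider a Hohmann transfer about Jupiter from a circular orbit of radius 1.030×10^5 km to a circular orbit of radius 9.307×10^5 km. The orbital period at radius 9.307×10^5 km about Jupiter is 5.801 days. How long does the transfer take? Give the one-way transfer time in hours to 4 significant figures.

From Kepler's third law T² = 4π²r³/μ at r = 9.307×10^5 km, T = 5.801 days = 5.801 × 86400 s = 5.012064×10^5 s: μ = 4π²r³/T² = 1.26694×10^8 km³/s².
Semi-major axis of the transfer orbit: a_t = (1.030×10^5 + 9.307×10^5)/2 = 5.1685×10^5 km.
By Kepler's third law the transfer-orbit period is T = 2π√(a_t³/μ), so t = T/2 = 1.037×10^5 s.
Converting: 1.037×10^5 s ÷ 3600 s/hour = 28.81 hours.

t = 28.81 hours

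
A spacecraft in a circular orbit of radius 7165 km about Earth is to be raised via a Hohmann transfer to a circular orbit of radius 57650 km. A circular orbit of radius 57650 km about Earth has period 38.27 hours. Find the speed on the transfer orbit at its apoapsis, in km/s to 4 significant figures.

From Kepler's third law T² = 4π²r³/μ at r = 57650 km, T = 38.27 hours = 38.27 × 3600 s = 1.37772×10^5 s: μ = 4π²r³/T² = 3.98507×10^5 km³/s².
Semi-major axis of the transfer orbit: a_t = (7165 + 57650)/2 = 32407.5 km.
At apoapsis, r = 57650 km.
Applying v² = μ(2/r − 1/a_t): v = 1.236 km/s.

v = 1.236 km/s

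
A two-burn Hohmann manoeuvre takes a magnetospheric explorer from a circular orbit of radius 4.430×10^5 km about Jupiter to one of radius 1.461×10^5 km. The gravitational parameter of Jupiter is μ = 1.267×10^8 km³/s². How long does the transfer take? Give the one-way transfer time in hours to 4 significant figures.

Semi-major axis of the transfer orbit: a_t = (4.430×10^5 + 1.461×10^5)/2 = 2.9455×10^5 km.
Transfer time t = π√(a_t³/μ) = π√((2.9455×10^5)³ / 1.267×10^8) = 44620 s.
Converting: 44620 s ÷ 3600 s/hour = 12.39 hours.

t = 12.39 hours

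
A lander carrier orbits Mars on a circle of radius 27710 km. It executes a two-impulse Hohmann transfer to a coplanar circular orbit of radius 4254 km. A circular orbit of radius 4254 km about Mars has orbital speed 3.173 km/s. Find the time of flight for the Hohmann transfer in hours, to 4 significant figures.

t = 8.520 hours

From the circular-orbit relation v² = μ/r at r = 4254 km: μ = v²r = (3.173)² × 4254 = 42829.0 km³/s².
Semi-major axis of the transfer orbit: a_t = (27710 + 4254)/2 = 15982 km.
Transfer time t = π√(a_t³/μ) = π√((15982)³ / 42829.0) = 30671 s.
Converting: 30671 s ÷ 3600 s/hour = 8.520 hours.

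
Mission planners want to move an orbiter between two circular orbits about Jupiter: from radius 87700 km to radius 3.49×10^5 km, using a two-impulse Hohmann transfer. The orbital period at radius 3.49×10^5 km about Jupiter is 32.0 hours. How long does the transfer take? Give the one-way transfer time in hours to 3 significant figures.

t = 7.92 hours

From Kepler's third law T² = 4π²r³/μ at r = 3.49×10^5 km, T = 32.0 hours = 32.0 × 3600 s = 1.152×10^5 s: μ = 4π²r³/T² = 1.26454×10^8 km³/s².
Transfer-ellipse semi-major axis a_t = (r₁ + r₂)/2 = (87700 + 3.490×10^5)/2 = 2.1835×10^5 km.
Half the transfer-orbit period gives t = π√(a_t³/μ) = 28500 s.
Converting: 28500 s ÷ 3600 s/hour = 7.92 hours.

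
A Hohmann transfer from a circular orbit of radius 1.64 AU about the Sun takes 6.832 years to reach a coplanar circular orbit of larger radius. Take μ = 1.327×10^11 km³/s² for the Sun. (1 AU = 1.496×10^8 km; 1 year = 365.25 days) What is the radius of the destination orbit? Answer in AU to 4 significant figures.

r₂ = 9.790 AU

In km: r₁ = 1.64 × 1.496×10^8 = 2.45344×10^8 km.
Transfer time t = 6.832 years × 365.25 × 86400 s = 2.156015232×10^8 s, and t = π√(a_t³/μ).
So a_t = (μ t²/π²)^(1/3) = (1.327×10^11 × (2.156015232×10^8)² / π²)^(1/3) = 8.5498×10^8 km.
Since a_t = (r₁ + r₂)/2, r₂ = 2a_t − r₁ = 2×8.5498×10^8 − 2.45344×10^8 = 1.464616×10^9 km.
In AU: r₂ = 1.464616×10^9 / 1.496×10^8 = 9.790 AU.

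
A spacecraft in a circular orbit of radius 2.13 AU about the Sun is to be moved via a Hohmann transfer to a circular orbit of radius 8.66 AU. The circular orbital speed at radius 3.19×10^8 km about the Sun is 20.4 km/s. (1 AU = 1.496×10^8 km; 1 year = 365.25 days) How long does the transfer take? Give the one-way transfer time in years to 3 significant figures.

From the circular-orbit relation v² = μ/r at r = 3.19×10^8 km: μ = v²r = (20.4)² × 3.19×10^8 = 1.32755×10^11 km³/s².
In km: r₁ = 2.13 × 1.496×10^8 = 3.18648×10^8 km; r₂ = 8.66 × 1.496×10^8 = 1.295536×10^9 km.
The Hohmann ellipse has a_t = (r₁ + r₂)/2 = 8.07092×10^8 km.
Half the transfer-orbit period gives t = π√(a_t³/μ) = 1.977×10^8 s.
Converting: 1.977×10^8 s ÷ 3.15576×10^7 s/year (365.25 × 86400) = 6.26 years.

t = 6.26 years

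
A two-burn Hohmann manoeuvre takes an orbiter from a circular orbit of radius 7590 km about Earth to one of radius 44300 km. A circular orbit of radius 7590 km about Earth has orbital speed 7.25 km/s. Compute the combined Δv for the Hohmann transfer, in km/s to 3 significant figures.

From the circular-orbit relation v² = μ/r at r = 7590 km: μ = v²r = (7.25)² × 7590 = 3.98949×10^5 km³/s².
Semi-major axis of the transfer orbit: a_t = (7590 + 44300)/2 = 25945 km.
Circular speed at r₁: v₁ = √(μ/r₁) = √(3.98949×10^5/7590) = 7.2500 km/s.
On the transfer ellipse at r₁, vis-viva gives v_p = √[μ(2/r₁ − 1/a_t)] = 9.4736 km/s.
First burn Δv₁ = |v_p − v₁| = 2.2236 km/s.
Circular speed at r₂: v₂ = √(μ/r₂) = 3.0009 km/s.
Transfer-orbit speed at r₂: v_a = √[μ(2/r₂ − 1/a_t)] = 1.6231 km/s.
Second burn Δv₂ = |v₂ − v_a| = 1.3778 km/s.
Δv = Δv₁ + Δv₂ = 2.2236 + 1.3778 = 3.601 km/s.

Δv = 3.60 km/s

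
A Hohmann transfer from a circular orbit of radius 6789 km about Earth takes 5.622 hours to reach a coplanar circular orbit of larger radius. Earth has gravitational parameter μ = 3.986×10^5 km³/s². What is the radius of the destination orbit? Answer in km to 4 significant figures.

r₂ = 44170 km

Transfer time t = 5.622 hours = 20239.2 s, and t = π√(a_t³/μ).
So a_t = (μ t²/π²)^(1/3) = (3.986×10^5 × (20239.2)² / π²)^(1/3) = 25481 km.
Since a_t = (r₁ + r₂)/2, r₂ = 2a_t − r₁ = 2×25481 − 6789 = 44173 km.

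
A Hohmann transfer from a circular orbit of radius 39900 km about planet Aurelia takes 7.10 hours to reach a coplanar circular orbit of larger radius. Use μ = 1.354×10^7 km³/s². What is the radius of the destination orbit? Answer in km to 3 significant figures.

r₂ = 1.53×10^5 km

Transfer time t = 7.10 hours = 25560 s, and t = π√(a_t³/μ).
So a_t = (μ t²/π²)^(1/3) = (1.354×10^7 × (25560)² / π²)^(1/3) = 96416 km.
Since a_t = (r₁ + r₂)/2, r₂ = 2a_t − r₁ = 2×96416 − 39900 = 1.52932×10^5 km.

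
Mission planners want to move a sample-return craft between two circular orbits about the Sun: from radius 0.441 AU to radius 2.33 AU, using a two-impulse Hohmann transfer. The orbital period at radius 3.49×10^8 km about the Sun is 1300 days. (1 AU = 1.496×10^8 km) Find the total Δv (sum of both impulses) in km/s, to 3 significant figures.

Δv = 21.8 km/s

From Kepler's third law T² = 4π²r³/μ at r = 3.49×10^8 km, T = 1300 days = 1300 × 86400 s = 1.1232×10^8 s: μ = 4π²r³/T² = 1.33021×10^11 km³/s².
In km: r₁ = 0.441 × 1.496×10^8 = 6.59736×10^7 km; r₂ = 2.33 × 1.496×10^8 = 3.48568×10^8 km.
Semi-major axis of the transfer orbit: a_t = (6.59736×10^7 + 3.48568×10^8)/2 = 2.072708×10^8 km.
At r₁ the circular-orbit speed is v₁ = √(μ/r₁) = 44.90 km/s.
On the transfer ellipse at r₁, vis-viva gives v_p = √[μ(2/r₁ − 1/a_t)] = 58.23 km/s.
First burn Δv₁ = |v_p − v₁| = 13.33 km/s.
At r₂, v₂ = √(μ/r₂) = 19.535 km/s.
Transfer-orbit speed at r₂: v_a = √[μ(2/r₂ − 1/a_t)] = 11.021 km/s.
Second burn Δv₂ = |v₂ − v_a| = 8.514 km/s.
Δv = Δv₁ + Δv₂ = 13.33 + 8.514 = 21.84 km/s.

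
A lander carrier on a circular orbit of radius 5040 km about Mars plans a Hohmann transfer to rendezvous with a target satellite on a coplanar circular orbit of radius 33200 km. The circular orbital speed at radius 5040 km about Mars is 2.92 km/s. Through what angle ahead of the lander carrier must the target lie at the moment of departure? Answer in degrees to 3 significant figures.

From the circular-orbit relation v² = μ/r at r = 5040 km: μ = v²r = (2.92)² × 5040 = 42973.1 km³/s².
The Hohmann ellipse has a_t = (r₁ + r₂)/2 = 19120 km.
Transfer time t = π√(a_t³/μ) = 40070 s.
Target angular speed ω₂ = √(μ/r₂³) = 3.427×10^-5 rad/s.
Angle swept by the target during transfer: ω₂·t = 1.373 rad = 78.67°.
Arrival is 180° from departure on the ellipse, so φ = 180° − 78.67° = 101°.

φ = 101°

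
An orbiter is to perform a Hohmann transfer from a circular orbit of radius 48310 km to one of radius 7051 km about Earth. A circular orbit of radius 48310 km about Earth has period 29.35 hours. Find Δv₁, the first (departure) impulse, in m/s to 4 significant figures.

From Kepler's third law T² = 4π²r³/μ at r = 48310 km, T = 29.35 hours = 29.35 × 3600 s = 1.0566×10^5 s: μ = 4π²r³/T² = 3.98703×10^5 km³/s².
Semi-major axis of the transfer orbit: a_t = (48310 + 7051)/2 = 27680.5 km.
Circular speed at r = 48310 km: v_c = √(μ/r) = 2.873 km/s.
Transfer-orbit speed at the same r (vis-viva, a = a_t): v_t = √[μ(2/r − 1/a_t)] = 1.450 km/s.
Δv₁ = |v_t − v_c| = |1.450 − 2.873| = 1.423 km/s.

Δv₁ = 1423 m/s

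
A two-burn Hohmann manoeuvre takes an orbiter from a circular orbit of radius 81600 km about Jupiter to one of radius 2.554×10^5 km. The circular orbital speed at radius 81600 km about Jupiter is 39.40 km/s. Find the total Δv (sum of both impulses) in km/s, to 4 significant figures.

Δv = 15.88 km/s

From the circular-orbit relation v² = μ/r at r = 81600 km: μ = v²r = (39.40)² × 81600 = 1.26673×10^8 km³/s².
The Hohmann ellipse has a_t = (r₁ + r₂)/2 = 1.685×10^5 km.
At r₁ the circular-orbit speed is v₁ = √(μ/r₁) = 39.400 km/s.
On the transfer ellipse at r₁, v² = μ(2/r − 1/a) gives v_p = √[μ(2/r₁ − 1/a_t)] = 48.507 km/s.
First burn Δv₁ = |v_p − v₁| = 9.107 km/s.
At r₂, v₂ = √(μ/r₂) = 22.271 km/s.
Transfer-orbit speed at r₂: v_a = √[μ(2/r₂ − 1/a_t)] = 15.498 km/s.
Second burn Δv₂ = |v₂ − v_a| = 6.773 km/s.
Total Δv = Δv₁ + Δv₂ = 15.88 km/s.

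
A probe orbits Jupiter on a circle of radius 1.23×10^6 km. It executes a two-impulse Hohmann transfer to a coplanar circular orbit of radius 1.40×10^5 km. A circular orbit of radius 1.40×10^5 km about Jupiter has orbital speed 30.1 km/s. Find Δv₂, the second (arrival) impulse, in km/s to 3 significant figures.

Δv₂ = 10.2 km/s

From the circular-orbit relation v² = μ/r at r = 1.40×10^5 km: μ = v²r = (30.1)² × 1.40×10^5 = 1.26841×10^8 km³/s².
The Hohmann ellipse has a_t = (r₁ + r₂)/2 = 6.850×10^5 km.
On the circular orbit at r = 1.400×10^5 km, v_c = √(μ/r) = 30.10 km/s.
Transfer-orbit speed at the same r (vis-viva, a = a_t): v_t = √[μ(2/r − 1/a_t)] = 40.33 km/s.
Δv₂ = |v_t − v_c| = |40.33 − 30.10| = 10.23 km/s.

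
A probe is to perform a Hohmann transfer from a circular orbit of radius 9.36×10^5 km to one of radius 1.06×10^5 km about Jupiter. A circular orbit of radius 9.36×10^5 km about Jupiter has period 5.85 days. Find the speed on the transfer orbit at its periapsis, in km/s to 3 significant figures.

From Kepler's third law T² = 4π²r³/μ at r = 9.36×10^5 km, T = 5.85 days = 5.85 × 86400 s = 5.0544×10^5 s: μ = 4π²r³/T² = 1.26721×10^8 km³/s².
Semi-major axis of the transfer orbit: a_t = (9.360×10^5 + 1.060×10^5)/2 = 5.210×10^5 km.
At periapsis, r = 1.060×10^5 km.
From the vis-viva equation, v = √[μ(2/r − 1/a_t)] = 46.34 km/s.

v = 46.3 km/s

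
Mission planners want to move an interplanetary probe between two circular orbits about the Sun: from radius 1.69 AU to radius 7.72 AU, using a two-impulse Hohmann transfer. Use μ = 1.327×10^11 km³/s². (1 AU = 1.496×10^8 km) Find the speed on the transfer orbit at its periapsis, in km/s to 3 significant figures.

v = 29.3 km/s

In km: r₁ = 1.69 × 1.496×10^8 = 2.52824×10^8 km; r₂ = 7.72 × 1.496×10^8 = 1.154912×10^9 km.
Transfer-ellipse semi-major axis a_t = (r₁ + r₂)/2 = (2.52824×10^8 + 1.154912×10^9)/2 = 7.03868×10^8 km.
At periapsis, r = 2.52824×10^8 km.
Vis-viva: v = √[μ(2/r − 1/a_t)] = √[1.327×10^11 × (2/2.52824×10^8 − 1/7.03868×10^8)] = 29.35 km/s.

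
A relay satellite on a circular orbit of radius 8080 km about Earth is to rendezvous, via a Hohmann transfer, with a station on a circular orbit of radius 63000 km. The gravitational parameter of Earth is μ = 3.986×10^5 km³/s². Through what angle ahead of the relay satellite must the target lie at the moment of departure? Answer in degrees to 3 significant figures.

Semi-major axis of the transfer orbit: a_t = (8080 + 63000)/2 = 35540 km.
Transfer time t = π√(a_t³/μ) = 33339 s.
The target's mean motion on its circular orbit is ω₂ = √(μ/r₂³) = 3.9926×10^-5 rad/s.
Angle swept by the target during transfer: ω₂·t = 1.3311 rad = 76.27°.
The relay satellite traverses 180° on the transfer ellipse, so the target must lead by 180° − 76.27° = 104°.

φ = 104°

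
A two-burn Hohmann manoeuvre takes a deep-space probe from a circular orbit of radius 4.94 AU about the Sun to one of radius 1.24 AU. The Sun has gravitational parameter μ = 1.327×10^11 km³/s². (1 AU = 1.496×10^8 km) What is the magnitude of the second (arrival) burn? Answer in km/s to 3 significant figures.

Δv₂ = 7.07 km/s

In km: r₁ = 4.94 × 1.496×10^8 = 7.39024×10^8 km; r₂ = 1.24 × 1.496×10^8 = 1.85504×10^8 km.
The Hohmann ellipse has a_t = (r₁ + r₂)/2 = 4.62264×10^8 km.
On the circular orbit at r = 1.85504×10^8 km, v_c = √(μ/r) = 26.746 km/s.
Vis-viva on the transfer ellipse at r = 1.85504×10^8 km gives v_t = √[μ(2/r − 1/a_t)] = 33.818 km/s.
Δv₂ = |v_t − v_c| = |33.818 − 26.746| = 7.072 km/s.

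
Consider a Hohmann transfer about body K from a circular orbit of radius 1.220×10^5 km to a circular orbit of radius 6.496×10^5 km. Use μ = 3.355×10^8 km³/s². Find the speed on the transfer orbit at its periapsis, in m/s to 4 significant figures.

Transfer-ellipse semi-major axis a_t = (r₁ + r₂)/2 = (1.220×10^5 + 6.496×10^5)/2 = 3.858×10^5 km.
At periapsis, r = 1.220×10^5 km.
Vis-viva: v = √[μ(2/r − 1/a_t)] = √[3.355×10^8 × (2/1.220×10^5 − 1/3.858×10^5)] = 68.05 km/s.

v = 68050 m/s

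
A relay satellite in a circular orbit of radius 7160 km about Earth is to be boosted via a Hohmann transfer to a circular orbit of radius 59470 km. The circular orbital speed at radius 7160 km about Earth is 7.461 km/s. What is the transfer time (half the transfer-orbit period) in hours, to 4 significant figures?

t = 8.405 hours

From the circular-orbit relation v² = μ/r at r = 7160 km: μ = v²r = (7.461)² × 7160 = 3.98572×10^5 km³/s².
Semi-major axis of the transfer orbit: a_t = (7160 + 59470)/2 = 33315 km.
Transfer time t = π√(a_t³/μ) = π√((33315)³ / 3.98572×10^5) = 30259 s.
Converting: 30259 s ÷ 3600 s/hour = 8.405 hours.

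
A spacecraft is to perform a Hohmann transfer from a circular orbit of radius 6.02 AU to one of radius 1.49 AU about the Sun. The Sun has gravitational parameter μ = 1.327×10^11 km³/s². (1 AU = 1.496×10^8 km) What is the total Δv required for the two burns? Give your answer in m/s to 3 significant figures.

In km: r₁ = 6.02 × 1.496×10^8 = 9.00592×10^8 km; r₂ = 1.49 × 1.496×10^8 = 2.22904×10^8 km.
Transfer-ellipse semi-major axis a_t = (r₁ + r₂)/2 = (9.00592×10^8 + 2.22904×10^8)/2 = 5.61748×10^8 km.
Circular speed at r₁: v₁ = √(μ/r₁) = √(1.327×10^11/9.00592×10^8) = 12.1387 km/s.
On the transfer ellipse at r₁, vis-viva equation gives v_a = √[μ(2/r₁ − 1/a_t)] = 7.64645 km/s.
First burn Δv₁ = |v_a − v₁| = 4.492 km/s.
Circular speed at r₂: v₂ = √(μ/r₂) = 24.3993 km/s.
Transfer-orbit speed at r₂: v_p = √[μ(2/r₂ − 1/a_t)] = 30.8937 km/s.
Second burn Δv₂ = |v₂ − v_p| = 6.494 km/s.
Δv = Δv₁ + Δv₂ = 4.492 + 6.494 = 10.99 km/s.

Δv = 11000 m/s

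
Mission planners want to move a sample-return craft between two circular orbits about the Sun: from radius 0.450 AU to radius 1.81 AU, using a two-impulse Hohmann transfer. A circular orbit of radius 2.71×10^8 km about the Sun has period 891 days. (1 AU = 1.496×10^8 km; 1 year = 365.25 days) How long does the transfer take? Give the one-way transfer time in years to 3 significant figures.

t = 0.601 years

From Kepler's third law T² = 4π²r³/μ at r = 2.71×10^8 km, T = 891 days = 891 × 86400 s = 7.69824×10^7 s: μ = 4π²r³/T² = 1.32582×10^11 km³/s².
In km: r₁ = 0.450 × 1.496×10^8 = 6.732×10^7 km; r₂ = 1.81 × 1.496×10^8 = 2.70776×10^8 km.
The Hohmann ellipse has a_t = (r₁ + r₂)/2 = 1.69048×10^8 km.
Transfer time t = π√(a_t³/μ) = π√((1.69048×10^8)³ / 1.32582×10^11) = 1.896×10^7 s.
Converting: 1.896×10^7 s ÷ 3.15576×10^7 s/year (365.25 × 86400) = 0.601 years.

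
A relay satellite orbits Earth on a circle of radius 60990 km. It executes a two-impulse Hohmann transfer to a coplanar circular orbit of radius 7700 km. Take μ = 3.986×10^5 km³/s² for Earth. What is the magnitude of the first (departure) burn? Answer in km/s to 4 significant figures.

Δv₁ = 1.346 km/s

The Hohmann ellipse has a_t = (r₁ + r₂)/2 = 34345 km.
Circular speed at r = 60990 km: v_c = √(μ/r) = 2.556 km/s.
Vis-viva on the transfer ellipse at r = 60990 km gives v_t = √[μ(2/r − 1/a_t)] = 1.210 km/s.
Δv₁ = |v_t − v_c| = |1.210 − 2.556| = 1.346 km/s.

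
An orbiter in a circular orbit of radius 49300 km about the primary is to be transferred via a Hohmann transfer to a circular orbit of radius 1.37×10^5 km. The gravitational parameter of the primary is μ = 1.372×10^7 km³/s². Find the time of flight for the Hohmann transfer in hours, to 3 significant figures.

Semi-major axis of the transfer orbit: a_t = (49300 + 1.370×10^5)/2 = 93150 km.
Half the transfer-orbit period gives t = π√(a_t³/μ) = 24110 s.
Converting: 24110 s ÷ 3600 s/hour = 6.70 hours.

t = 6.70 hours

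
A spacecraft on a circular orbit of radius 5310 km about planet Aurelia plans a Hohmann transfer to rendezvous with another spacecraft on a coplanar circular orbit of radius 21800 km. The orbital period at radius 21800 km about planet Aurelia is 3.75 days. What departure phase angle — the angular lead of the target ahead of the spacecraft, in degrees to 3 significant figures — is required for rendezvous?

φ = 91.7°

From Kepler's third law T² = 4π²r³/μ at r = 21800 km, T = 3.75 days = 3.75 × 86400 s = 3.240×10^5 s: μ = 4π²r³/T² = 3896.18 km³/s².
Transfer-ellipse semi-major axis a_t = (r₁ + r₂)/2 = (5310 + 21800)/2 = 13555 km.
Transfer time t = π√(a_t³/μ) = 79429.08 s.
The target's mean motion on its circular orbit is ω₂ = √(μ/r₂³) = 1.939255×10^-5 rad/s.
Angle swept by the target during transfer: ω₂·t = 1.540332 rad = 88.255°.
The spacecraft traverses 180° on the transfer ellipse, so the target must lead by 180° − 88.255° = 91.7°.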